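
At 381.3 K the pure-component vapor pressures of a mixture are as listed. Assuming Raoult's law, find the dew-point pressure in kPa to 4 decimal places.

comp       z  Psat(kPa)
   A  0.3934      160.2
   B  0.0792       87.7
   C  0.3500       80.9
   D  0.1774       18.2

At the dew point ψ → 1, so Σzᵢ/Kᵢ = 1 with Kᵢ = Pᵢˢᵃᵗ/P ⇒ 1/P = Σzᵢ/Pᵢˢᵃᵗ.
1/P = 0.3934/160.2 + 0.0792/87.7 + 0.3500/80.9 + 0.1774/18.2 = 0.0174323 ⇒ P = 57.3646 kPa

Pdew = 57.3646 kPa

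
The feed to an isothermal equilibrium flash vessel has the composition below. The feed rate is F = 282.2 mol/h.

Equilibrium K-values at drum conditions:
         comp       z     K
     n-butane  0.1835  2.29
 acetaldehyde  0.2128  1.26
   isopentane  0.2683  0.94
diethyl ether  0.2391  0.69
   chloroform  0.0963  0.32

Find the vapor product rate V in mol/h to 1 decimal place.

V = 129.5 mol/h

Material balance + equilibrium reduce to Σ zᵢ(Kᵢ−1)/(1+V/F(Kᵢ−1)) = 0.
Check two-phase: ΣzᵢKᵢ = 1.1363 > 1 and Σzᵢ/Kᵢ = 1.1819 > 1, so g(0) = 0.1363 > 0 and g(1) = -0.1819 < 0.
Iterate (Newton) starting at V/F = 0.64:
  V/F = 0.6400: g = -0.04805, g' = -0.2786 → V/F = 0.4675
  V/F = 0.4675: g = -0.00226, g' = -0.2584 → V/F = 0.4588
Converged at V/F = 0.4588.
Then V = V/F·F = 0.4588·282.2 = 129.5 mol/h and L = F − V = 152.7 mol/h.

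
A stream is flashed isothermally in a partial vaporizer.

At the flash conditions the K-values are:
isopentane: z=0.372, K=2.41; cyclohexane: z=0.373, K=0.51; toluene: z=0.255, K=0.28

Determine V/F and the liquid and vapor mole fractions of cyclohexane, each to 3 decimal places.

V/F = 0.189, x_cyclohexane = 0.411, y_cyclohexane = 0.210

Rachford–Rice: g(V/F) = Σ zᵢ(Kᵢ−1)/(1+V/F(Kᵢ−1)) = 0.
Check two-phase: ΣzᵢKᵢ = 1.158 > 1 and Σzᵢ/Kᵢ = 1.796 > 1, so g(0) = 0.158 > 0 and g(1) = -0.796 < 0.
Newton–Raphson from V/F = 0.5:
  V/F = 0.500: g = -0.2213, g' = -0.734 → V/F = 0.199
  V/F = 0.199: g = -0.0069, g' = -0.741 → V/F = 0.189
Converged at V/F = 0.189.
Compositions from xᵢ = zᵢ/(1+V/F(Kᵢ−1)), yᵢ = Kᵢxᵢ:
  isopentane: x = 0.294, y = 0.708
  cyclohexane: x = 0.411, y = 0.210
  toluene: x = 0.295, y = 0.083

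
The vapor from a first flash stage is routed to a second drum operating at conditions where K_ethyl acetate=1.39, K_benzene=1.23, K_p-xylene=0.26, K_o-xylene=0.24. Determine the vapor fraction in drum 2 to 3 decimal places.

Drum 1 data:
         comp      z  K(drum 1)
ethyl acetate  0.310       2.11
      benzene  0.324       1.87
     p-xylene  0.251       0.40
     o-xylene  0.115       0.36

Drum 1:
Material balance + equilibrium reduce to Σ zᵢ(Kᵢ−1)/(1+ψ₁(Kᵢ−1)) = 0.
g(0) = ΣzᵢKᵢ − 1 = 0.402 and g(1) = 1 − Σzᵢ/Kᵢ = -0.267, so a root lies in (0, 1).
Newton–Raphson from ψ₁ = 0.42:
  ψ₁ = 0.420: g = 0.1391, g' = -0.559 → ψ₁ = 0.669
  ψ₁ = 0.669: g = -0.0046, g' = -0.620 → ψ₁ = 0.661
Converged at ψ₁ = 0.661.
Drum-1 compositions:
  ethyl acetate: x = 0.179, y = 0.377
  benzene: x = 0.206, y = 0.385
  p-xylene: x = 0.416, y = 0.166
  o-xylene: x = 0.199, y = 0.072
Drum-2 feed = drum-1 vapor: z₂ = (0.3772, 0.3846, 0.1665, 0.0718).
Drum 2:
Rachford–Rice: g(ψ₂) = Σ zᵢ(Kᵢ−1)/(1+ψ₂(Kᵢ−1)) = 0.
Feasibility: ΣzᵢKᵢ = 1.058, Σzᵢ/Kᵢ = 1.523 — both > 1, two phases present.
Iterate (Newton) starting at ψ₂ = 0.5:
  ψ₂ = 0.500: g = -0.0811, g' = -0.394 → ψ₂ = 0.294
  ψ₂ = 0.294: g = -0.0129, g' = -0.282 → ψ₂ = 0.248
  ψ₂ = 0.248: g = -0.0004, g' = -0.266 → ψ₂ = 0.247
Converged at ψ₂ = 0.247.
  ethyl acetate: x = 0.344, y = 0.478
  benzene: x = 0.364, y = 0.448
  p-xylene: x = 0.204, y = 0.053
  o-xylene: x = 0.088, y = 0.021

V/F (drum 2) = 0.247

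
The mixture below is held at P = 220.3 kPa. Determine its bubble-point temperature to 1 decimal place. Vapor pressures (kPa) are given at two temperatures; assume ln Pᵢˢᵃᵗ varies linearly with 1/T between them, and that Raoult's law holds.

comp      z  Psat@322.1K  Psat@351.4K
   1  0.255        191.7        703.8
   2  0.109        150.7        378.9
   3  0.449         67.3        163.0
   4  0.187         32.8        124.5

T = 341.6 K

Bubble-point temperature: ΣzᵢPᵢˢᵃᵗ(T) = P. Interpolate ln Pᵢˢᵃᵗ = aᵢ + bᵢ/T.
  T = 322.1 K: ΣzᵢPᵢˢᵃᵗ = 101.66 kPa
  T = 351.4 K: ΣzᵢPᵢˢᵃᵗ = 317.24 kPa
  T = 336.8 K: ΣzᵢPᵢˢᵃᵗ = 183.52 kPa
  T = 344.1 K: ΣzᵢPᵢˢᵃᵗ = 242.42 kPa
  T = 340.5 K: ΣzᵢPᵢˢᵃᵗ = 211.58 kPa
  T = 342.3 K: ΣzᵢPᵢˢᵃᵗ = 226.55 kPa
  T = 341.4 K: ΣzᵢPᵢˢᵃᵗ = 218.95 kPa
Interpolating between 341.4 K and 342.3 K gives T ≈ 341.6 K.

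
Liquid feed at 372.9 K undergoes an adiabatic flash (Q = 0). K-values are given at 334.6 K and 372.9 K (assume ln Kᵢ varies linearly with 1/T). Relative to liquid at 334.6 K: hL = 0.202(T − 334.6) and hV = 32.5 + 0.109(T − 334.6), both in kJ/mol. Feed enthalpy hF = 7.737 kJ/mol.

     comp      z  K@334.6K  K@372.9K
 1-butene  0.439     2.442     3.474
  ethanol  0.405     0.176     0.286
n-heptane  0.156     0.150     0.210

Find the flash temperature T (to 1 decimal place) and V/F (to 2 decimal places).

Adiabatic flash: solve Rachford–Rice at each trial T, then check hF = ψ·hV(T) + (1−ψ)·hL(T).
  T = 334.6 K: K = (2.442, 0.176, 0.150), RR gives ψ = 0.139, H_out = 4.520 kJ/mol
  T = 372.9 K: K = (3.474, 0.286, 0.210), RR gives ψ = 0.370, H_out = 18.442 kJ/mol
  T = 353.8 K: K = (2.942, 0.227, 0.179), RR gives ψ = 0.270, H_out = 12.157 kJ/mol
  T = 344.2 K: K = (2.687, 0.201, 0.164), RR gives ψ = 0.210, H_out = 8.573 kJ/mol
  T = 339.4 K: K = (2.563, 0.188, 0.157), RR gives ψ = 0.176, H_out = 6.618 kJ/mol
  T = 341.8 K: K = (2.625, 0.194, 0.161), RR gives ψ = 0.193, H_out = 7.612 kJ/mol
Linear interpolation between T = 341.8 (H_out = 7.612) and T = 344.2 (H_out = 8.573) on hF = 7.737 gives T ≈ 342.1 K, at which ψ = 0.20.

T = 342.1 K, V/F = 0.20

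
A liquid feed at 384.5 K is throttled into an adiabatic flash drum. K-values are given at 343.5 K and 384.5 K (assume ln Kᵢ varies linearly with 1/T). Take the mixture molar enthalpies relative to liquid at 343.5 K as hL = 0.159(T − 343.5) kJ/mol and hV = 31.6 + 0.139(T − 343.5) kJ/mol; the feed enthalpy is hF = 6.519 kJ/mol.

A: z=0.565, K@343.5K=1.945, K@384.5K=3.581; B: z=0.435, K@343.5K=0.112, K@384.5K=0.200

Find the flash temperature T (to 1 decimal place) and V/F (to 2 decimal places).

T = 344.9 K, V/F = 0.20

Adiabatic flash: solve Rachford–Rice at each trial T, then check hF = ψ·hV(T) + (1−ψ)·hL(T).
  T = 343.5 K: K = (1.945, 0.112), RR gives ψ = 0.176, H_out = 5.560 kJ/mol
  T = 384.5 K: K = (3.581, 0.200), RR gives ψ = 0.538, H_out = 23.070 kJ/mol
  T = 364.0 K: K = (2.685, 0.152), RR gives ψ = 0.408, H_out = 15.991 kJ/mol
  T = 353.8 K: K = (2.298, 0.131), RR gives ψ = 0.315, H_out = 11.531 kJ/mol
  T = 348.6 K: K = (2.115, 0.121), RR gives ψ = 0.253, H_out = 8.774 kJ/mol
  T = 346.1 K: K = (2.030, 0.117), RR gives ψ = 0.217, H_out = 7.275 kJ/mol
  T = 344.8 K: K = (1.987, 0.114), RR gives ψ = 0.197, H_out = 6.439 kJ/mol
Linear interpolation between T = 344.8 (H_out = 6.439) and T = 346.1 (H_out = 7.275) on hF = 6.519 gives T ≈ 344.9 K, at which ψ = 0.20.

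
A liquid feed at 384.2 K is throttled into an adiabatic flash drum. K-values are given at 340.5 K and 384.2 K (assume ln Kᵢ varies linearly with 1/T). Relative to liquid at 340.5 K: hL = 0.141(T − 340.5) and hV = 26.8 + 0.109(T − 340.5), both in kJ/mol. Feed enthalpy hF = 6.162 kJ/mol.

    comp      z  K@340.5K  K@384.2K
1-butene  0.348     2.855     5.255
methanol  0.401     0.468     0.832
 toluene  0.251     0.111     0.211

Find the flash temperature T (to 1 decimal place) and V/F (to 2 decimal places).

Adiabatic flash: solve Rachford–Rice at each trial T, then check hF = ψ·hV(T) + (1−ψ)·hL(T).
  T = 340.5 K: K = (2.855, 0.468, 0.111), RR gives ψ = 0.164, H_out = 4.396 kJ/mol
  T = 384.2 K: K = (5.255, 0.832, 0.211), RR gives ψ = 0.568, H_out = 20.590 kJ/mol
  T = 362.4 K: K = (3.948, 0.635, 0.156), RR gives ψ = 0.382, H_out = 13.059 kJ/mol
  T = 351.4 K: K = (3.372, 0.548, 0.132), RR gives ψ = 0.280, H_out = 8.955 kJ/mol
  T = 345.9 K: K = (3.104, 0.506, 0.121), RR gives ψ = 0.225, H_out = 6.739 kJ/mol
  T = 343.2 K: K = (2.978, 0.487, 0.116), RR gives ψ = 0.195, H_out = 5.592 kJ/mol
  T = 344.5 K: K = (3.038, 0.496, 0.119), RR gives ψ = 0.209, H_out = 6.150 kJ/mol
Linear interpolation between T = 344.5 (H_out = 6.150) and T = 345.9 (H_out = 6.739) on hF = 6.162 gives T ≈ 344.5 K, at which ψ = 0.21.

T = 344.5 K, V/F = 0.21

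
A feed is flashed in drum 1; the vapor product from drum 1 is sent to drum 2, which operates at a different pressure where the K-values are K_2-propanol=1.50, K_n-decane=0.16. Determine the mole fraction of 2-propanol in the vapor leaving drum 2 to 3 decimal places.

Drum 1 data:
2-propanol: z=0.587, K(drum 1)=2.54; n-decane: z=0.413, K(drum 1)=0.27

Drum 1:
Binary case is linear: z₁(K₁−1)(1+ψ₁(K₂−1)) + z₂(K₂−1)(1+ψ₁(K₁−1)) = 0
⇒ ψ₁ = [z₁(K₁−1)+z₂(K₂−1)] / [−(K₁−1)(K₂−1)] = 0.6025/1.1242 = 0.536
Drum-1 compositions:
  2-propanol: x = 0.322, y = 0.817
  n-decane: x = 0.678, y = 0.183
Drum-2 feed = drum-1 vapor: z₂ = (0.8168, 0.1832).
Drum 2:
Material balance + equilibrium reduce to Σ zᵢ(Kᵢ−1)/(1+ψ₂(Kᵢ−1)) = 0.
Check two-phase: ΣzᵢKᵢ = 1.255 > 1 and Σzᵢ/Kᵢ = 1.689 > 1, so g(0) = 0.255 > 0 and g(1) = -0.689 < 0.
Binary case is linear: z₁(K₁−1)(1+ψ₂(K₂−1)) + z₂(K₂−1)(1+ψ₂(K₁−1)) = 0
⇒ ψ₂ = [z₁(K₁−1)+z₂(K₂−1)] / [−(K₁−1)(K₂−1)] = 0.2545/0.4200 = 0.606
  2-propanol: x = 0.627, y = 0.940
  n-decane: x = 0.373, y = 0.060

y_2-propanol (drum 2) = 0.940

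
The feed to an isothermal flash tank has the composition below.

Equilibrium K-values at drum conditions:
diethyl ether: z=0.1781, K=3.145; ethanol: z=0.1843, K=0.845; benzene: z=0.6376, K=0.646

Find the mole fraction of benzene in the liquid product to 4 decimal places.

Iterate (Newton) starting at ψ = 0.31:
  ψ = 0.3100: g = -0.05409, g' = -0.4013 → ψ = 0.1752
  ψ = 0.1752: g = 0.00767, g' = -0.5284 → ψ = 0.1897
  ψ = 0.1897: g = 0.00013, g' = -0.5105 → ψ = 0.1900
Converged at ψ = 0.1900.
Compositions from xᵢ = zᵢ/(1+ψ(Kᵢ−1)), yᵢ = Kᵢxᵢ:
  diethyl ether: x = 0.1265, y = 0.3980
  ethanol: x = 0.1899, y = 0.1605
  benzene: x = 0.6836, y = 0.4416

x_benzene = 0.6836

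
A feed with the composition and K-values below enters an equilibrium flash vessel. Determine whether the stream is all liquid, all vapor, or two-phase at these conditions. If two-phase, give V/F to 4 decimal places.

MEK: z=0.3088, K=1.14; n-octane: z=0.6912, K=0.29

all liquid

ΣzᵢKᵢ = 0.5525; Σzᵢ/Kᵢ = 2.6543.
Since ΣzᵢKᵢ < 1 the mixture is below its bubble point — single liquid phase.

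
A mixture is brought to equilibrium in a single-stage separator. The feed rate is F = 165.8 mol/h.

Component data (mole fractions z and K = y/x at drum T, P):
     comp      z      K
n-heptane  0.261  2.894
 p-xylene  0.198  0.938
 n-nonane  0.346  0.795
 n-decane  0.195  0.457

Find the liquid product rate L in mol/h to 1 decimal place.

L = 75.3 mol/h

Iterate (Newton) starting at ψ = 0.5:
  ψ = 0.500: g = 0.0168, g' = -0.374 → ψ = 0.545
  ψ = 0.545: g = 0.0003, g' = -0.362 → ψ = 0.546
Converged at ψ = 0.546.
Then V = ψ·F = 0.5458·165.8 = 90.5 mol/h and L = F − V = 75.3 mol/h.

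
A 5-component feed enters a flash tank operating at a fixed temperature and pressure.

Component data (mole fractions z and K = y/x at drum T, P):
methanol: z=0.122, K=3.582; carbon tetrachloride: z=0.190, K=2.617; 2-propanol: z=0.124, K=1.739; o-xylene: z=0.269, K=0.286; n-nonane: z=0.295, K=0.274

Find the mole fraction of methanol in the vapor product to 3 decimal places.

y_methanol = 0.269

Rachford–Rice: g(V/F) = Σ zᵢ(Kᵢ−1)/(1+V/F(Kᵢ−1)) = 0.
g(0) = ΣzᵢKᵢ − 1 = 0.308 and g(1) = 1 − Σzᵢ/Kᵢ = -1.195, so a root lies in (0, 1).
Newton–Raphson from V/F = 0.5:
  V/F = 0.500: g = -0.2606, g' = -1.058 → V/F = 0.254
  V/F = 0.254: g = -0.0116, g' = -1.033 → V/F = 0.242
Converged at V/F = 0.242.
Compositions from xᵢ = zᵢ/(1+V/F(Kᵢ−1)), yᵢ = Kᵢxᵢ:
  methanol: x = 0.075, y = 0.269
  carbon tetrachloride: x = 0.136, y = 0.357
  2-propanol: x = 0.105, y = 0.183
  o-xylene: x = 0.325, y = 0.093
  n-nonane: x = 0.358, y = 0.098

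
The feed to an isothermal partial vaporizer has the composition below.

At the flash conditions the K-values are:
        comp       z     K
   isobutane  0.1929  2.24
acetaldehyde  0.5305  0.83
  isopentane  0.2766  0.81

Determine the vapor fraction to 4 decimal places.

Rachford–Rice: g(ψ) = Σ zᵢ(Kᵢ−1)/(1+ψ(Kᵢ−1)) = 0.
g(0) = ΣzᵢKᵢ − 1 = 0.0965 and g(1) = 1 − Σzᵢ/Kᵢ = -0.0668, so a root lies in (0, 1).
Iterate (Newton) starting at ψ = 0.5:
  ψ = 0.5000: g = -0.00898, g' = -0.1435 → ψ = 0.4374
  ψ = 0.4374: g = 0.00033, g' = -0.1544 → ψ = 0.4396
Converged at ψ = 0.4396.

ψ = 0.4396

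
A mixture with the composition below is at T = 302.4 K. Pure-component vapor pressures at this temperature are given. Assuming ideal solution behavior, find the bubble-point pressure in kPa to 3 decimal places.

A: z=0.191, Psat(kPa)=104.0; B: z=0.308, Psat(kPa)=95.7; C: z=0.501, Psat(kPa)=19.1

Pbub = 58.909 kPa

At the bubble point ψ → 0, so ΣzᵢKᵢ = 1 with Kᵢ = Pᵢˢᵃᵗ/P ⇒ P = ΣzᵢPᵢˢᵃᵗ.
P = 0.191·104.0 + 0.308·95.7 + 0.501·19.1 = 58.909 kPa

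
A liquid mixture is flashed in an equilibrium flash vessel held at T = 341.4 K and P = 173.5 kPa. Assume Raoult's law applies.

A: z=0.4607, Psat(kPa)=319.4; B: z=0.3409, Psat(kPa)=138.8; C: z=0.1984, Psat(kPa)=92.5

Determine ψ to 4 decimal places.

ψ = 0.8105

Raoult's law: Kᵢ = Pᵢˢᵃᵗ/P = Pᵢˢᵃᵗ/173.5.
  K_A = 319.4/173.5 = 1.840922, K_B = 138.8/173.5 = 0.800000, K_C = 92.5/173.5 = 0.533141
Iterate (Newton) starting at ψ = 0.5:
  ψ = 0.5000: g = 0.07615, g' = -0.2519 → ψ = 0.8023
  ψ = 0.8023: g = 0.00202, g' = -0.2461 → ψ = 0.8105
Converged at ψ = 0.8105.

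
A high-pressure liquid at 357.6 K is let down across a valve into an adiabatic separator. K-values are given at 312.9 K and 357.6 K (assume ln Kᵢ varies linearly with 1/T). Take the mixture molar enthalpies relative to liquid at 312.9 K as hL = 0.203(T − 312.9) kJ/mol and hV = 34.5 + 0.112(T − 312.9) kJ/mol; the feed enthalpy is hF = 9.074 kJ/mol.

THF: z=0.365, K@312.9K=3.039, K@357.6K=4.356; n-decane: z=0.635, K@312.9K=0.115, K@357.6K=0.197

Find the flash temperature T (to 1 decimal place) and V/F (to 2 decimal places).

T = 329.5 K, V/F = 0.17

Adiabatic flash: solve Rachford–Rice at each trial T, then check hF = ψ·hV(T) + (1−ψ)·hL(T).
  T = 312.9 K: K = (3.039, 0.115), RR gives ψ = 0.101, H_out = 3.485 kJ/mol
  T = 357.6 K: K = (4.356, 0.197), RR gives ψ = 0.265, H_out = 17.149 kJ/mol
  T = 335.2 K: K = (3.681, 0.153), RR gives ψ = 0.194, H_out = 10.831 kJ/mol
  T = 324.0 K: K = (3.354, 0.133), RR gives ψ = 0.151, H_out = 7.323 kJ/mol
  T = 329.6 K: K = (3.516, 0.143), RR gives ψ = 0.174, H_out = 9.115 kJ/mol
  T = 326.8 K: K = (3.435, 0.138), RR gives ψ = 0.163, H_out = 8.230 kJ/mol
  T = 328.2 K: K = (3.476, 0.141), RR gives ψ = 0.168, H_out = 8.675 kJ/mol
Linear interpolation between T = 328.2 (H_out = 8.675) and T = 329.6 (H_out = 9.115) on hF = 9.074 gives T ≈ 329.5 K, at which ψ = 0.17.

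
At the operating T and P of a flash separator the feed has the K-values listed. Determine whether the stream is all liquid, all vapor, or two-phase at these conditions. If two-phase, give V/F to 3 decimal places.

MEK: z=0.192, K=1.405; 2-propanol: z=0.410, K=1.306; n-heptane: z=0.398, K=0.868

all vapor

ΣzᵢKᵢ = 1.151; Σzᵢ/Kᵢ = 0.909.
Since Σzᵢ/Kᵢ < 1 the mixture is above its dew point — single vapor phase.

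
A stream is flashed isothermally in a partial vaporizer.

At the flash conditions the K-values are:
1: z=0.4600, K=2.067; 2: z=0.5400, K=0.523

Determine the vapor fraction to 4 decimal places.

Let ψ = V/F and solve Σ zᵢ(Kᵢ−1)/(1+ψ(Kᵢ−1)) = 0.
Feasibility: ΣzᵢKᵢ = 1.2332, Σzᵢ/Kᵢ = 1.2550 — both > 1, two phases present.
Newton iteration, ψ⁰ = 0.5:
  ψ = 0.5000: g = -0.01819, g' = -0.4346 → ψ = 0.4581
  ψ = 0.4581: g = 0.00005, g' = -0.4375 → ψ = 0.4583
Converged at ψ = 0.4583.

ψ = 0.4583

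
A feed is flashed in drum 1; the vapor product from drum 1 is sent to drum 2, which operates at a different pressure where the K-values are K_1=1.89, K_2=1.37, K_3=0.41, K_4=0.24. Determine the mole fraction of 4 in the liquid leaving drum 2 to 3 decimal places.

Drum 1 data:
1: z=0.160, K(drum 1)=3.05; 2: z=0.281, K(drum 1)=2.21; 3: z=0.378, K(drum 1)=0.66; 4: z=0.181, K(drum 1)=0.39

Drum 1:
Newton iteration, ψ₁⁰ = 0.5:
  ψ₁ = 0.500: g = 0.0601, g' = -0.527 → ψ₁ = 0.614
  ψ₁ = 0.614: g = 0.0013, g' = -0.509 → ψ₁ = 0.617
Converged at ψ₁ = 0.617.
Drum-1 compositions:
  1: x = 0.071, y = 0.216
  2: x = 0.161, y = 0.356
  3: x = 0.478, y = 0.316
  4: x = 0.290, y = 0.113
Drum-2 feed = drum-1 vapor: z₂ = (0.2155, 0.3557, 0.3157, 0.1132).
Drum 2:
Material balance + equilibrium reduce to Σ zᵢ(Kᵢ−1)/(1+ψ₂(Kᵢ−1)) = 0.
Check two-phase: ΣzᵢKᵢ = 1.051 > 1 and Σzᵢ/Kᵢ = 1.615 > 1, so g(0) = 0.051 > 0 and g(1) = -0.615 < 0.
Iterate (Newton) starting at ψ₂ = 0.42:
  ψ₂ = 0.420: g = -0.1204, g' = -0.462 → ψ₂ = 0.160
  ψ₂ = 0.160: g = -0.0112, g' = -0.393 → ψ₂ = 0.131
Converged at ψ₂ = 0.131.
  1: x = 0.193, y = 0.365
  2: x = 0.339, y = 0.465
  3: x = 0.342, y = 0.140
  4: x = 0.126, y = 0.030

x_4 (drum 2) = 0.126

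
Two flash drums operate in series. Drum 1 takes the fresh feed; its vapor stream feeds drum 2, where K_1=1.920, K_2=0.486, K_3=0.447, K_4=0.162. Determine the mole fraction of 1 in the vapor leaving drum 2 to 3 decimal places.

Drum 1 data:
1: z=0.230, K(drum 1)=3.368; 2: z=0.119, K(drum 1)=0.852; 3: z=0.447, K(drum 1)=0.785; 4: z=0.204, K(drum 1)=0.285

y_1 (drum 2) = 0.747

Drum 1:
Material balance + equilibrium reduce to Σ zᵢ(Kᵢ−1)/(1+ψ₁(Kᵢ−1)) = 0.
Check two-phase: ΣzᵢKᵢ = 1.285 > 1 and Σzᵢ/Kᵢ = 1.493 > 1, so g(0) = 0.285 > 0 and g(1) = -0.493 < 0.
Newton iteration, ψ₁⁰ = 0.5:
  ψ₁ = 0.500: g = -0.1043, g' = -0.552 → ψ₁ = 0.311
  ψ₁ = 0.311: g = 0.0046, g' = -0.627 → ψ₁ = 0.318
Converged at ψ₁ = 0.318.
Drum-1 compositions:
  1: x = 0.131, y = 0.442
  2: x = 0.125, y = 0.106
  3: x = 0.480, y = 0.377
  4: x = 0.264, y = 0.075
Drum-2 feed = drum-1 vapor: z₂ = (0.4416, 0.1064, 0.3767, 0.0753).
Drum 2:
Rachford–Rice: g(ψ₂) = Σ zᵢ(Kᵢ−1)/(1+ψ₂(Kᵢ−1)) = 0.
Feasibility: ΣzᵢKᵢ = 1.080, Σzᵢ/Kᵢ = 1.756 — both > 1, two phases present.
Newton iteration, ψ₂⁰ = 0.5:
  ψ₂ = 0.500: g = -0.1918, g' = -0.603 → ψ₂ = 0.182
  ψ₂ = 0.182: g = -0.0183, g' = -0.525 → ψ₂ = 0.147
Converged at ψ₂ = 0.147.
  1: x = 0.389, y = 0.747
  2: x = 0.115, y = 0.056
  3: x = 0.410, y = 0.183
  4: x = 0.086, y = 0.014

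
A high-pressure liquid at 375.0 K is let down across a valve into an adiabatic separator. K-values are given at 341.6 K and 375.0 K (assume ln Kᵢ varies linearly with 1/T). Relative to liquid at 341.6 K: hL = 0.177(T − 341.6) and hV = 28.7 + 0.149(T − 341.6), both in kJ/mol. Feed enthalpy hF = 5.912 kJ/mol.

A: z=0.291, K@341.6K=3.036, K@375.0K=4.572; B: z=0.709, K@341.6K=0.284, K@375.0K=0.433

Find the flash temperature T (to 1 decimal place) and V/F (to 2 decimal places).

Adiabatic flash: solve Rachford–Rice at each trial T, then check hF = ψ·hV(T) + (1−ψ)·hL(T).
  T = 341.6 K: K = (3.036, 0.284), RR gives ψ = 0.058, H_out = 1.670 kJ/mol
  T = 375.0 K: K = (4.572, 0.433), RR gives ψ = 0.315, H_out = 14.650 kJ/mol
  T = 358.3 K: K = (3.761, 0.354), RR gives ψ = 0.194, H_out = 8.427 kJ/mol
  T = 350.0 K: K = (3.390, 0.318), RR gives ψ = 0.130, H_out = 5.192 kJ/mol
  T = 354.1 K: K = (3.571, 0.336), RR gives ψ = 0.162, H_out = 6.812 kJ/mol
  T = 352.1 K: K = (3.482, 0.327), RR gives ψ = 0.147, H_out = 6.028 kJ/mol
Linear interpolation between T = 350.0 (H_out = 5.192) and T = 352.1 (H_out = 6.028) on hF = 5.912 gives T ≈ 351.8 K, at which ψ = 0.14.

T = 351.8 K, V/F = 0.14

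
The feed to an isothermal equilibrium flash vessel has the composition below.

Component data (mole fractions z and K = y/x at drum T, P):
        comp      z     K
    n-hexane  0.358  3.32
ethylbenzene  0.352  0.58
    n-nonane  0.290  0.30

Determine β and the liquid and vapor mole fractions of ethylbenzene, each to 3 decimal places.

β = 0.368, x_ethylbenzene = 0.416, y_ethylbenzene = 0.241

Rachford–Rice: g(β) = Σ zᵢ(Kᵢ−1)/(1+β(Kᵢ−1)) = 0.
g(0) = ΣzᵢKᵢ − 1 = 0.480 and g(1) = 1 − Σzᵢ/Kᵢ = -0.681, so a root lies in (0, 1).
Newton iteration, β⁰ = 0.5:
  β = 0.500: g = -0.1149, g' = -0.849 → β = 0.365
  β = 0.365: g = 0.0028, g' = -0.908 → β = 0.368
Converged at β = 0.368.
Compositions from xᵢ = zᵢ/(1+β(Kᵢ−1)), yᵢ = Kᵢxᵢ:
  n-hexane: x = 0.193, y = 0.641
  ethylbenzene: x = 0.416, y = 0.241
  n-nonane: x = 0.391, y = 0.117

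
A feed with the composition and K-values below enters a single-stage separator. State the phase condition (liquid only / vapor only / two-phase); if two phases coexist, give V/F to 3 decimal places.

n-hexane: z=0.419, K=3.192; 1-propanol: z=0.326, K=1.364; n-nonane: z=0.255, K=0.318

ΣzᵢKᵢ = 1.863; Σzᵢ/Kᵢ = 1.172.
Both exceed 1, so a two-phase solution exists.
Rachford–Rice: g(ψ) = Σ zᵢ(Kᵢ−1)/(1+ψ(Kᵢ−1)) = 0.
Newton iteration, ψ⁰ = 0.5:
  ψ = 0.500: g = 0.2747, g' = -0.762 → ψ = 0.860
  ψ = 0.860: g = -0.0122, g' = -0.961 → ψ = 0.848
  ψ = 0.848: g = -0.0002, g' = -0.938 → ψ = 0.847
Converged at ψ = 0.847.

two-phase, V/F = 0.847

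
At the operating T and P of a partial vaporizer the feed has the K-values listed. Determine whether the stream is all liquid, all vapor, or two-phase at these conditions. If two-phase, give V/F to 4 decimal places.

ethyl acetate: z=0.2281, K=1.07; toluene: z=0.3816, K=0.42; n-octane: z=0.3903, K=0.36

all liquid

ΣzᵢKᵢ = 0.5448; Σzᵢ/Kᵢ = 2.2059.
Since ΣzᵢKᵢ < 1 the mixture is below its bubble point — single liquid phase.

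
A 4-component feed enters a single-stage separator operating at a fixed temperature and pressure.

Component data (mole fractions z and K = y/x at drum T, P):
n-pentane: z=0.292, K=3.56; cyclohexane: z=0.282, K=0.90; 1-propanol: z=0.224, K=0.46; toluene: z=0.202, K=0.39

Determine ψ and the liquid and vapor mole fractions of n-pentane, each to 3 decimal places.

Material balance + equilibrium reduce to Σ zᵢ(Kᵢ−1)/(1+ψ(Kᵢ−1)) = 0.
g(0) = ΣzᵢKᵢ − 1 = 0.475 and g(1) = 1 − Σzᵢ/Kᵢ = -0.400, so a root lies in (0, 1).
Newton iteration, ψ⁰ = 0.44:
  ψ = 0.440: g = -0.0050, g' = -0.679 → ψ = 0.433
Converged at ψ = 0.433.
Compositions from xᵢ = zᵢ/(1+ψ(Kᵢ−1)), yᵢ = Kᵢxᵢ:
  n-pentane: x = 0.139, y = 0.493
  cyclohexane: x = 0.295, y = 0.265
  1-propanol: x = 0.292, y = 0.134
  toluene: x = 0.274, y = 0.107

ψ = 0.433, x_n-pentane = 0.139, y_n-pentane = 0.493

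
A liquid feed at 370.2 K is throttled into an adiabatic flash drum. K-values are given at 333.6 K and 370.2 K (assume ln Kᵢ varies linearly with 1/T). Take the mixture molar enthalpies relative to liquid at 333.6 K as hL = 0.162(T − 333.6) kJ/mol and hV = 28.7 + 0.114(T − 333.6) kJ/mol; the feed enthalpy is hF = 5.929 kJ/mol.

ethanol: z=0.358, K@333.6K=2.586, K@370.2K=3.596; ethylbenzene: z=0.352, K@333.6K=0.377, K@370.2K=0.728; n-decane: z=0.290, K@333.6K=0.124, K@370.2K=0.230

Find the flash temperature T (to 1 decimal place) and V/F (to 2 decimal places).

Adiabatic flash: solve Rachford–Rice at each trial T, then check hF = ψ·hV(T) + (1−ψ)·hL(T).
  T = 333.6 K: K = (2.586, 0.377, 0.124), RR gives ψ = 0.080, H_out = 2.293 kJ/mol
  T = 370.2 K: K = (3.596, 0.728, 0.230), RR gives ψ = 0.427, H_out = 17.427 kJ/mol
  T = 351.9 K: K = (3.076, 0.533, 0.172), RR gives ψ = 0.250, H_out = 9.923 kJ/mol
  T = 342.8 K: K = (2.828, 0.451, 0.147), RR gives ψ = 0.167, H_out = 6.208 kJ/mol
  T = 338.2 K: K = (2.706, 0.413, 0.135), RR gives ψ = 0.124, H_out = 4.281 kJ/mol
  T = 340.5 K: K = (2.767, 0.431, 0.141), RR gives ψ = 0.146, H_out = 5.250 kJ/mol
Linear interpolation between T = 340.5 (H_out = 5.250) and T = 342.8 (H_out = 6.208) on hF = 5.929 gives T ≈ 342.1 K, at which ψ = 0.16.

T = 342.1 K, V/F = 0.16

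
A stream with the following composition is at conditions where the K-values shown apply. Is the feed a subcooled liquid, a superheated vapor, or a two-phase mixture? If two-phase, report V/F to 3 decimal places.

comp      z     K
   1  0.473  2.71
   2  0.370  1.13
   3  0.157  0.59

ΣzᵢKᵢ = 1.793; Σzᵢ/Kᵢ = 0.768.
Since Σzᵢ/Kᵢ < 1 the mixture is above its dew point — single vapor phase.

superheated vapor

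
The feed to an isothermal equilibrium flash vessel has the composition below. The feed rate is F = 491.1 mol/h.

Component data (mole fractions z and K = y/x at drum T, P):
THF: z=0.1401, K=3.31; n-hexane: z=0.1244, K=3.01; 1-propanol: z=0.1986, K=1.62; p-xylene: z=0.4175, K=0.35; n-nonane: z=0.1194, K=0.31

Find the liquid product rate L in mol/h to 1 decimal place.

L = 338.1 mol/h

Rachford–Rice: g(V/F) = Σ zᵢ(Kᵢ−1)/(1+V/F(Kᵢ−1)) = 0.
g(0) = ΣzᵢKᵢ − 1 = 0.3430 and g(1) = 1 − Σzᵢ/Kᵢ = -0.7843, so a root lies in (0, 1).
Newton iteration, V/F⁰ = 0.5:
  V/F = 0.5000: g = -0.15894, g' = -0.8501 → V/F = 0.3130
  V/F = 0.3130: g = -0.00138, g' = -0.8652 → V/F = 0.3115
Converged at V/F = 0.3115.
Then V = V/F·F = 0.3115·491.1 = 153.0 mol/h and L = F − V = 338.1 mol/h.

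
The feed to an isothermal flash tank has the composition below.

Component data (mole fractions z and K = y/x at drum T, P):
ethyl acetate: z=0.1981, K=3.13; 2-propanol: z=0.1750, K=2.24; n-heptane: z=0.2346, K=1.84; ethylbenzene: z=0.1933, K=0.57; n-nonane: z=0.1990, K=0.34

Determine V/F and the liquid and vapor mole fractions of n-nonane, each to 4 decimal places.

V/F = 0.7688, x_n-nonane = 0.4040, y_n-nonane = 0.1374

Material balance + equilibrium reduce to Σ zᵢ(Kᵢ−1)/(1+V/F(Kᵢ−1)) = 0.
g(0) = ΣzᵢKᵢ − 1 = 0.6216 and g(1) = 1 − Σzᵢ/Kᵢ = -0.1933, so a root lies in (0, 1).
Iterate (Newton) starting at V/F = 0.5:
  V/F = 0.5000: g = 0.17515, g' = -0.6465 → V/F = 0.7709
  V/F = 0.7709: g = -0.00147, g' = -0.6993 → V/F = 0.7688
Converged at V/F = 0.7688.
Compositions from xᵢ = zᵢ/(1+V/F(Kᵢ−1)), yᵢ = Kᵢxᵢ:
  ethyl acetate: x = 0.0751, y = 0.2351
  2-propanol: x = 0.0896, y = 0.2007
  n-heptane: x = 0.1425, y = 0.2623
  ethylbenzene: x = 0.2888, y = 0.1646
  n-nonane: x = 0.4040, y = 0.1374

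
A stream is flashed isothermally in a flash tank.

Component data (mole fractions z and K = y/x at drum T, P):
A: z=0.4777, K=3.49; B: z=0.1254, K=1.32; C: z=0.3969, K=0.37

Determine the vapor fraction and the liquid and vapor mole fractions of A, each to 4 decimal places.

Material balance + equilibrium reduce to Σ zᵢ(Kᵢ−1)/(1+ψ(Kᵢ−1)) = 0.
Check two-phase: ΣzᵢKᵢ = 1.9796 > 1 and Σzᵢ/Kᵢ = 1.3046 > 1, so g(0) = 0.9796 > 0 and g(1) = -0.3046 < 0.
Newton iteration, ψ⁰ = 0.5:
  ψ = 0.5000: g = 0.19939, g' = -0.9329 → ψ = 0.7137
  ψ = 0.7137: g = 0.00663, g' = -0.9126 → ψ = 0.7210
Converged at ψ = 0.7210.
Compositions from xᵢ = zᵢ/(1+ψ(Kᵢ−1)), yᵢ = Kᵢxᵢ:
  A: x = 0.1709, y = 0.5964
  B: x = 0.1019, y = 0.1345
  C: x = 0.7272, y = 0.2691

ψ = 0.7210, x_A = 0.1709, y_A = 0.5964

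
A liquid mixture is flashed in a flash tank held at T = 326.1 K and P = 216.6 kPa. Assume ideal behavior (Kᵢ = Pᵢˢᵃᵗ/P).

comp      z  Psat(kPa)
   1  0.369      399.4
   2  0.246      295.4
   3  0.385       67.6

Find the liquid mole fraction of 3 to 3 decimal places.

Raoult's law: Kᵢ = Pᵢˢᵃᵗ/P = Pᵢˢᵃᵗ/216.6.
  K_1 = 399.4/216.6 = 1.84395, K_2 = 295.4/216.6 = 1.36380, K_3 = 67.6/216.6 = 0.31210
Rachford–Rice: g(V/F) = Σ zᵢ(Kᵢ−1)/(1+V/F(Kᵢ−1)) = 0.
g(0) = ΣzᵢKᵢ − 1 = 0.136 and g(1) = 1 − Σzᵢ/Kᵢ = -0.614, so a root lies in (0, 1).
Newton–Raphson from V/F = 0.46:
  V/F = 0.460: g = -0.0864, g' = -0.550 → V/F = 0.303
  V/F = 0.303: g = -0.0059, g' = -0.484 → V/F = 0.291
Converged at V/F = 0.291.
Compositions from xᵢ = zᵢ/(1+V/F(Kᵢ−1)), yᵢ = Kᵢxᵢ:
  1: x = 0.296, y = 0.546
  2: x = 0.222, y = 0.303
  3: x = 0.481, y = 0.150

x_3 = 0.481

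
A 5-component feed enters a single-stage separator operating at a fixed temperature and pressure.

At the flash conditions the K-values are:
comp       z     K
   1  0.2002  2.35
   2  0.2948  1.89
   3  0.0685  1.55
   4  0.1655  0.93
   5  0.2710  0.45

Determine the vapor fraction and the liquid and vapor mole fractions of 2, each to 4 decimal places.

Iterate (Newton) starting at ψ = 0.33:
  ψ = 0.3300: g = 0.22771, g' = -0.4522 → ψ = 0.8336
  ψ = 0.8336: g = 0.01609, g' = -0.4479 → ψ = 0.8695
  ψ = 0.8695: g = -0.00026, g' = -0.4629 → ψ = 0.8689
Converged at ψ = 0.8689.
Compositions from xᵢ = zᵢ/(1+ψ(Kᵢ−1)), yᵢ = Kᵢxᵢ:
  1: x = 0.0921, y = 0.2165
  2: x = 0.1662, y = 0.3142
  3: x = 0.0463, y = 0.0718
  4: x = 0.1762, y = 0.1639
  5: x = 0.5191, y = 0.2336

ψ = 0.8689, x_2 = 0.1662, y_2 = 0.3142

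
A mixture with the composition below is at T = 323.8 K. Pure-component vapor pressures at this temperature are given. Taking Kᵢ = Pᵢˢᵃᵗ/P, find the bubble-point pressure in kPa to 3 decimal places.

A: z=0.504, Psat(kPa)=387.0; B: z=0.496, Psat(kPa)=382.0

Pbub = 384.520 kPa

At the bubble point ψ → 0, so ΣzᵢKᵢ = 1 with Kᵢ = Pᵢˢᵃᵗ/P ⇒ P = ΣzᵢPᵢˢᵃᵗ.
P = 0.504·387.0 + 0.496·382.0 = 384.520 kPa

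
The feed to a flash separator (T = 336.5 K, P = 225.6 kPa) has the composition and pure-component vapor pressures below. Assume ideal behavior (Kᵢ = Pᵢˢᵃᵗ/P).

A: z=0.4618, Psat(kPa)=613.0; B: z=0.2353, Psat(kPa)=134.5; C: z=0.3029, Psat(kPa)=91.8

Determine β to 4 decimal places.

β = 0.5791

Raoult's law: Kᵢ = Pᵢˢᵃᵗ/P = Pᵢˢᵃᵗ/225.6.
  K_A = 613.0/225.6 = 2.717199, K_B = 134.5/225.6 = 0.596188, K_C = 91.8/225.6 = 0.406915
Newton–Raphson from β = 0.5:
  β = 0.5000: g = 0.05224, g' = -0.6698 → β = 0.5780
  β = 0.5780: g = 0.00069, g' = -0.6550 → β = 0.5791
Converged at β = 0.5791.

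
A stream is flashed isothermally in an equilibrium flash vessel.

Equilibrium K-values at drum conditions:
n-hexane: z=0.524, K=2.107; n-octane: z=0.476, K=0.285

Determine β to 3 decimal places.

Let β = V/F and solve Σ zᵢ(Kᵢ−1)/(1+β(Kᵢ−1)) = 0.
g(0) = ΣzᵢKᵢ − 1 = 0.240 and g(1) = 1 − Σzᵢ/Kᵢ = -0.919, so a root lies in (0, 1).
Iterate (Newton) starting at β = 0.32:
  β = 0.320: g = -0.0130, g' = -0.759 → β = 0.303
Converged at β = 0.303.

β = 0.303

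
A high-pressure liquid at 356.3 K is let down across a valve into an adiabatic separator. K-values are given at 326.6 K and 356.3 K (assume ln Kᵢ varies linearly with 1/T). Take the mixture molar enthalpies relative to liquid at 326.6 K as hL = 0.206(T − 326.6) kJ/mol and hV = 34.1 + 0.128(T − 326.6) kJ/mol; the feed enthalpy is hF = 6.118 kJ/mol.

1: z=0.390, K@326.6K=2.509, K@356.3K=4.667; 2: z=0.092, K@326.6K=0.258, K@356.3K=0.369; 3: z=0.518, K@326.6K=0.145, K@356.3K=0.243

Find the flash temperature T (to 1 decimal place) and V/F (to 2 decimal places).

Adiabatic flash: solve Rachford–Rice at each trial T, then check hF = ψ·hV(T) + (1−ψ)·hL(T).
  T = 326.6 K: K = (2.509, 0.258, 0.145), RR gives ψ = 0.061, H_out = 2.084 kJ/mol
  T = 356.3 K: K = (4.667, 0.369, 0.243), RR gives ψ = 0.361, H_out = 17.605 kJ/mol
  T = 341.5 K: K = (3.472, 0.311, 0.190), RR gives ψ = 0.245, H_out = 11.155 kJ/mol
  T = 334.1 K: K = (2.965, 0.284, 0.167), RR gives ψ = 0.168, H_out = 7.162 kJ/mol
  T = 330.4 K: K = (2.733, 0.271, 0.156), RR gives ψ = 0.120, H_out = 4.825 kJ/mol
  T = 332.2 K: K = (2.845, 0.277, 0.161), RR gives ψ = 0.144, H_out = 5.997 kJ/mol
Linear interpolation between T = 332.2 (H_out = 5.997) and T = 334.1 (H_out = 7.162) on hF = 6.118 gives T ≈ 332.4 K, at which ψ = 0.15.

T = 332.4 K, V/F = 0.15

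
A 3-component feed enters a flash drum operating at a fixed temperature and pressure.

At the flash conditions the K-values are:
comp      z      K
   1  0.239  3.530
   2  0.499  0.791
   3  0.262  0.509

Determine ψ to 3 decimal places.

ψ = 0.455

Rachford–Rice: g(ψ) = Σ zᵢ(Kᵢ−1)/(1+ψ(Kᵢ−1)) = 0.
g(0) = ΣzᵢKᵢ − 1 = 0.372 and g(1) = 1 − Σzᵢ/Kᵢ = -0.213, so a root lies in (0, 1).
Newton–Raphson from ψ = 0.5:
  ψ = 0.500: g = -0.0200, g' = -0.436 → ψ = 0.454
  ψ = 0.454: g = 0.0006, g' = -0.462 → ψ = 0.455
Converged at ψ = 0.455.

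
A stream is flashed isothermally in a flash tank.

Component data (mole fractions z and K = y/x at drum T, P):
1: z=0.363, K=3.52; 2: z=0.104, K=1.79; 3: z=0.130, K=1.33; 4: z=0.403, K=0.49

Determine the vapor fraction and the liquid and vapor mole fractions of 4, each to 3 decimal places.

ψ = 0.869, x_4 = 0.723, y_4 = 0.354

Let ψ = V/F and solve Σ zᵢ(Kᵢ−1)/(1+ψ(Kᵢ−1)) = 0.
g(0) = ΣzᵢKᵢ − 1 = 0.834 and g(1) = 1 − Σzᵢ/Kᵢ = -0.081, so a root lies in (0, 1).
Iterate (Newton) starting at ψ = 0.32:
  ψ = 0.320: g = 0.3652, g' = -0.909 → ψ = 0.722
  ψ = 0.722: g = 0.0863, g' = -0.588 → ψ = 0.868
  ψ = 0.868: g = 0.0001, g' = -0.596 → ψ = 0.869
Converged at ψ = 0.869.
Compositions from xᵢ = zᵢ/(1+ψ(Kᵢ−1)), yᵢ = Kᵢxᵢ:
  1: x = 0.114, y = 0.401
  2: x = 0.062, y = 0.110
  3: x = 0.101, y = 0.134
  4: x = 0.723, y = 0.354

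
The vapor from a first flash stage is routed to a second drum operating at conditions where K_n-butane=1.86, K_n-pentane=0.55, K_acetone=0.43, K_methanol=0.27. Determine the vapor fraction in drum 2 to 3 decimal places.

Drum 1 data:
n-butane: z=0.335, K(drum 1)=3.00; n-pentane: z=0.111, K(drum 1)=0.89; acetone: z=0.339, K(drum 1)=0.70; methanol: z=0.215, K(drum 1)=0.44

Drum 1:
Rachford–Rice: g(ψ₁) = Σ zᵢ(Kᵢ−1)/(1+ψ₁(Kᵢ−1)) = 0.
Check two-phase: ΣzᵢKᵢ = 1.436 > 1 and Σzᵢ/Kᵢ = 1.209 > 1, so g(0) = 0.436 > 0 and g(1) = -0.209 < 0.
Iterate (Newton) starting at ψ₁ = 0.5:
  ψ₁ = 0.500: g = 0.0352, g' = -0.509 → ψ₁ = 0.569
  ψ₁ = 0.569: g = 0.0009, g' = -0.484 → ψ₁ = 0.571
Converged at ψ₁ = 0.571.
Drum-1 compositions:
  n-butane: x = 0.156, y = 0.469
  n-pentane: x = 0.118, y = 0.105
  acetone: x = 0.409, y = 0.286
  methanol: x = 0.316, y = 0.139
Drum-2 feed = drum-1 vapor: z₂ = (0.4691, 0.1054, 0.2864, 0.1391).
Drum 2:
Let ψ₂ = V/F and solve Σ zᵢ(Kᵢ−1)/(1+ψ₂(Kᵢ−1)) = 0.
Feasibility: ΣzᵢKᵢ = 1.091, Σzᵢ/Kᵢ = 1.625 — both > 1, two phases present.
Newton iteration, ψ₂⁰ = 0.34:
  ψ₂ = 0.340: g = -0.0813, g' = -0.512 → ψ₂ = 0.181
  ψ₂ = 0.181: g = -0.0015, g' = -0.499 → ψ₂ = 0.178
Converged at ψ₂ = 0.178.
  n-butane: x = 0.407, y = 0.757
  n-pentane: x = 0.115, y = 0.063
  acetone: x = 0.319, y = 0.137
  methanol: x = 0.160, y = 0.043

V/F (drum 2) = 0.178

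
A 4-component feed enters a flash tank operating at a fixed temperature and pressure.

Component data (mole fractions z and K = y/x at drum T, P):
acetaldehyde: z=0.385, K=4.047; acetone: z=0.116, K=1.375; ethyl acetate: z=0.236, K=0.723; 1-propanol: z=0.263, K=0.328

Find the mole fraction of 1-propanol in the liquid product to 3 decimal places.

x_1-propanol = 0.492

Material balance + equilibrium reduce to Σ zᵢ(Kᵢ−1)/(1+ψ(Kᵢ−1)) = 0.
g(0) = ΣzᵢKᵢ − 1 = 0.974 and g(1) = 1 − Σzᵢ/Kᵢ = -0.308, so a root lies in (0, 1).
Iterate (Newton) starting at ψ = 0.62:
  ψ = 0.620: g = 0.0594, g' = -0.814 → ψ = 0.693
Converged at ψ = 0.693.
Compositions from xᵢ = zᵢ/(1+ψ(Kᵢ−1)), yᵢ = Kᵢxᵢ:
  acetaldehyde: x = 0.124, y = 0.501
  acetone: x = 0.092, y = 0.127
  ethyl acetate: x = 0.292, y = 0.211
  1-propanol: x = 0.492, y = 0.161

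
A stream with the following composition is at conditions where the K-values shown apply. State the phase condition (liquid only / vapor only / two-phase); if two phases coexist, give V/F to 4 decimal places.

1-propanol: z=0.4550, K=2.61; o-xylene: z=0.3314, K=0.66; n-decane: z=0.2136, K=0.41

ΣzᵢKᵢ = 1.4938; Σzᵢ/Kᵢ = 1.1974.
Both exceed 1, so a two-phase solution exists.
Rachford–Rice: g(ψ) = Σ zᵢ(Kᵢ−1)/(1+ψ(Kᵢ−1)) = 0.
Newton iteration, ψ⁰ = 0.5:
  ψ = 0.5000: g = 0.09133, g' = -0.5672 → ψ = 0.6610
  ψ = 0.6610: g = 0.00294, g' = -0.5404 → ψ = 0.6665
Converged at ψ = 0.6665.

two-phase, V/F = 0.6665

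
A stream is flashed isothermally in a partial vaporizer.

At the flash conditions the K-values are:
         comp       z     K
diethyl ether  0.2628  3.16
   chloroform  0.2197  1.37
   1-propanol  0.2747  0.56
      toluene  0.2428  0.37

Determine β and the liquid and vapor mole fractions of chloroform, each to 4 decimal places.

Iterate (Newton) starting at β = 0.5:
  β = 0.5000: g = -0.03676, g' = -0.5976 → β = 0.4385
  β = 0.4385: g = 0.00036, g' = -0.6113 → β = 0.4391
Converged at β = 0.4391.
Compositions from xᵢ = zᵢ/(1+β(Kᵢ−1)), yᵢ = Kᵢxᵢ:
  diethyl ether: x = 0.1349, y = 0.4262
  chloroform: x = 0.1890, y = 0.2589
  1-propanol: x = 0.3405, y = 0.1907
  toluene: x = 0.3356, y = 0.1242

β = 0.4391, x_chloroform = 0.1890, y_chloroform = 0.2589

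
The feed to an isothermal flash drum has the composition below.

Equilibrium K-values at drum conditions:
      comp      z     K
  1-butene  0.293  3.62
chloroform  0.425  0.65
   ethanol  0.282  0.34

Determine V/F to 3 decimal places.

V/F = 0.337

Material balance + equilibrium reduce to Σ zᵢ(Kᵢ−1)/(1+V/F(Kᵢ−1)) = 0.
Check two-phase: ΣzᵢKᵢ = 1.433 > 1 and Σzᵢ/Kᵢ = 1.564 > 1, so g(0) = 0.433 > 0 and g(1) = -0.564 < 0.
Newton–Raphson from V/F = 0.42:
  V/F = 0.420: g = -0.0664, g' = -0.763 → V/F = 0.333
  V/F = 0.333: g = 0.0031, g' = -0.842 → V/F = 0.337
Converged at V/F = 0.337.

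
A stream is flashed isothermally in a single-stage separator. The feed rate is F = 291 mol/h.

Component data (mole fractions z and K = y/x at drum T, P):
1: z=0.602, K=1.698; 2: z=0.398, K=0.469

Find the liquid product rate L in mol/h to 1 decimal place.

L = 127.0 mol/h

Material balance + equilibrium reduce to Σ zᵢ(Kᵢ−1)/(1+V/F(Kᵢ−1)) = 0.
Check two-phase: ΣzᵢKᵢ = 1.209 > 1 and Σzᵢ/Kᵢ = 1.203 > 1, so g(0) = 0.209 > 0 and g(1) = -0.203 < 0.
Binary case is linear: z₁(K₁−1)(1+V/F(K₂−1)) + z₂(K₂−1)(1+V/F(K₁−1)) = 0
⇒ V/F = [z₁(K₁−1)+z₂(K₂−1)] / [−(K₁−1)(K₂−1)] = 0.2089/0.3706 = 0.564
Then V = V/F·F = 0.5635·291 = 164.0 mol/h and L = F − V = 127.0 mol/h.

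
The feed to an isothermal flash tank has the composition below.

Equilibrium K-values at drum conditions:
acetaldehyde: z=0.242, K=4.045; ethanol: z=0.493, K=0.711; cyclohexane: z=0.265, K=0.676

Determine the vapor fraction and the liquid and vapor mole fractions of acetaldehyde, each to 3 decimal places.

ψ = 0.554, x_acetaldehyde = 0.090, y_acetaldehyde = 0.364

Let ψ = V/F and solve Σ zᵢ(Kᵢ−1)/(1+ψ(Kᵢ−1)) = 0.
Feasibility: ΣzᵢKᵢ = 1.509, Σzᵢ/Kᵢ = 1.145 — both > 1, two phases present.
Newton iteration, ψ⁰ = 0.56:
  ψ = 0.560: g = -0.0025, g' = -0.407 → ψ = 0.554
Converged at ψ = 0.554.
Compositions from xᵢ = zᵢ/(1+ψ(Kᵢ−1)), yᵢ = Kᵢxᵢ:
  acetaldehyde: x = 0.090, y = 0.364
  ethanol: x = 0.587, y = 0.417
  cyclohexane: x = 0.323, y = 0.218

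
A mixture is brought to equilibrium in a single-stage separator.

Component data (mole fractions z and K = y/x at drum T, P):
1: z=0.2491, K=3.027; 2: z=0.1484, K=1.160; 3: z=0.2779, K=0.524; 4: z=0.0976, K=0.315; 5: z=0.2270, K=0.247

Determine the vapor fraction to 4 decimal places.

ψ = 0.1508

Let ψ = V/F and solve Σ zᵢ(Kᵢ−1)/(1+ψ(Kᵢ−1)) = 0.
Check two-phase: ΣzᵢKᵢ = 1.1586 > 1 and Σzᵢ/Kᵢ = 1.9694 > 1, so g(0) = 0.1586 > 0 and g(1) = -0.9694 < 0.
Newton iteration, ψ⁰ = 0.5:
  ψ = 0.5000: g = -0.27667, g' = -0.8012 → ψ = 0.1547
  ψ = 0.1547: g = -0.00345, g' = -0.8924 → ψ = 0.1508
Converged at ψ = 0.1508.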